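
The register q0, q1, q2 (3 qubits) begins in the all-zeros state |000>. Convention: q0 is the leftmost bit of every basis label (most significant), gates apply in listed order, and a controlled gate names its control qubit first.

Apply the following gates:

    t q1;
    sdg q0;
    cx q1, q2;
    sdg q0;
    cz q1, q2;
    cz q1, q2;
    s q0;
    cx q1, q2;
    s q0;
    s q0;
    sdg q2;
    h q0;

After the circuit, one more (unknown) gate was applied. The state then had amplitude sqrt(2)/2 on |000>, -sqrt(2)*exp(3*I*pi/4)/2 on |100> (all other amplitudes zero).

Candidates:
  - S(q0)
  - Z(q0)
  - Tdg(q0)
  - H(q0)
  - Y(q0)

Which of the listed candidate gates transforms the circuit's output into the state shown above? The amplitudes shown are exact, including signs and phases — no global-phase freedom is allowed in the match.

It was Tdg(q0) that produced the state shown. Key observation: steps 2-9 multiply out to the identity, so the circuit reduces to the remaining gates.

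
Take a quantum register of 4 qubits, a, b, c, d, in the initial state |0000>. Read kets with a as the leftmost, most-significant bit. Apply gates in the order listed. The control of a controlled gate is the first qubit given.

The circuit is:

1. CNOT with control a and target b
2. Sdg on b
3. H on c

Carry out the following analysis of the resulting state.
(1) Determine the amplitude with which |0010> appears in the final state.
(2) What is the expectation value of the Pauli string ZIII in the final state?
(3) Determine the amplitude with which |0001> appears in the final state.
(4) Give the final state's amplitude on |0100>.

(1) |0010> carries amplitude sqrt(2)/2 in the final state.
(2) In the final state, ZIII has expectation 1.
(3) |0001> carries amplitude 0 in the final state.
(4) |0100> carries amplitude 0 in the final state.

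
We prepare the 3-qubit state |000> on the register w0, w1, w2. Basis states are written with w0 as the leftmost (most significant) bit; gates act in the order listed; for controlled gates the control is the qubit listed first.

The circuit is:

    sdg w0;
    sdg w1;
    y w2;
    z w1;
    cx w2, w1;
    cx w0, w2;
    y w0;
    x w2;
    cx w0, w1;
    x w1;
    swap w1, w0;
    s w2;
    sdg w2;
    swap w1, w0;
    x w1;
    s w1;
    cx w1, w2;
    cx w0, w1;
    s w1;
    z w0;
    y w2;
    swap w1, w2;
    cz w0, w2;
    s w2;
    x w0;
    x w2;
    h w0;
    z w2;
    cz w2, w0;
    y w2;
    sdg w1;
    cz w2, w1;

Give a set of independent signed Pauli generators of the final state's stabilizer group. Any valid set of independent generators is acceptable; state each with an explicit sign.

The stabilizer group can be generated by +XII, -IZI, -IIZ, among other valid generating sets. Key observation: steps 10-15 multiply out to the identity, so the circuit reduces to the remaining gates.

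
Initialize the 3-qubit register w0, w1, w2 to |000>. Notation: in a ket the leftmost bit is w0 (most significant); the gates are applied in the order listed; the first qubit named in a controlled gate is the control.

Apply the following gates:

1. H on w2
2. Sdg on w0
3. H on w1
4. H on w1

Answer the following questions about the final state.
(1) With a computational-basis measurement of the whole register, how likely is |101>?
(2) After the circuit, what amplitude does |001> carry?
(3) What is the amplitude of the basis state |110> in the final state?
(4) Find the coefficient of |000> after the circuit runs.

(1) A full measurement returns |101> with probability 0. Key observation: gates 3-4 undo each other exactly, leaving only the rest of the circuit to track.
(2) The amplitude on |001> is sqrt(2)/2.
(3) The amplitude on |110> is 0.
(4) The final state's coefficient on |000> equals sqrt(2)/2.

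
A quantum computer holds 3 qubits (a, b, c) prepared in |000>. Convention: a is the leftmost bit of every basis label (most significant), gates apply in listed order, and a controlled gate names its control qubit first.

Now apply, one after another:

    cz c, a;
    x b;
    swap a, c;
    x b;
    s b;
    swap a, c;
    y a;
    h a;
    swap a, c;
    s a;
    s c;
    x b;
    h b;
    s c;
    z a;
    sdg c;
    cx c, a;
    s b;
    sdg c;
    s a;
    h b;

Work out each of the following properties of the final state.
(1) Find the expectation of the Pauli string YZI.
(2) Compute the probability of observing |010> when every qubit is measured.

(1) The expectation value of YZI is 0.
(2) A full measurement returns |010> with probability 1/4.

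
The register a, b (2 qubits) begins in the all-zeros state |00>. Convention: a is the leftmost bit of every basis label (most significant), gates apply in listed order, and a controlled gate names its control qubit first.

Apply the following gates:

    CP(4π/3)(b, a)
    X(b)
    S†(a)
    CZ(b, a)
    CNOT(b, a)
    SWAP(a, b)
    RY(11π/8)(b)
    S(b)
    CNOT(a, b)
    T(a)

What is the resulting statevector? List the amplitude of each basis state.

The final amplitudes are 0 on |00>, 0 on |01>, -exp(3*I*pi/4)*cos(5*pi/16) on |10>, -exp(I*pi/4)*sin(5*pi/16) on |11>.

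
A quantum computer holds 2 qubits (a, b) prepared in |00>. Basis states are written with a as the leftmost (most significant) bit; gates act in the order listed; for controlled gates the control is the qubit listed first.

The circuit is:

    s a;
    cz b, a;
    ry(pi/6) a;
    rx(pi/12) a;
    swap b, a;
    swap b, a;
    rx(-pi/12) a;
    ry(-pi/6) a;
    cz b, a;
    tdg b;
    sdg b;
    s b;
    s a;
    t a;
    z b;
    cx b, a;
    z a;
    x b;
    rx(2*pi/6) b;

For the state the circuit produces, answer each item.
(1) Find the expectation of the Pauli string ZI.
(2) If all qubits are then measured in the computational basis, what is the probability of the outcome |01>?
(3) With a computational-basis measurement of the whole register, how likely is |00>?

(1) The expectation value of ZI is 1.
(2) A full measurement returns |01> with probability 3/4.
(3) Outcome |00> occurs with probability 1/4.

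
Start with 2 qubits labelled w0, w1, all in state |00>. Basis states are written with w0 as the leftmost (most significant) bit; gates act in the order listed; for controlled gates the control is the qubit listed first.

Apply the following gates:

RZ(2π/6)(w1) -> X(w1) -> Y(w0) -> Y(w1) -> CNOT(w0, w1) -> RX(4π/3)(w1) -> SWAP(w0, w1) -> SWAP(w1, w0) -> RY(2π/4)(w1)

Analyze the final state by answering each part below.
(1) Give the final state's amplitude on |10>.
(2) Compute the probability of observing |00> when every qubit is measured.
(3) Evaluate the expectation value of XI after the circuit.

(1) |10> carries amplitude (-sqrt(2) + sqrt(6)*I)*exp(5*I*pi/6)/4 in the final state.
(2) Outcome |00> occurs with probability 0.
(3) The observable XI averages to 0.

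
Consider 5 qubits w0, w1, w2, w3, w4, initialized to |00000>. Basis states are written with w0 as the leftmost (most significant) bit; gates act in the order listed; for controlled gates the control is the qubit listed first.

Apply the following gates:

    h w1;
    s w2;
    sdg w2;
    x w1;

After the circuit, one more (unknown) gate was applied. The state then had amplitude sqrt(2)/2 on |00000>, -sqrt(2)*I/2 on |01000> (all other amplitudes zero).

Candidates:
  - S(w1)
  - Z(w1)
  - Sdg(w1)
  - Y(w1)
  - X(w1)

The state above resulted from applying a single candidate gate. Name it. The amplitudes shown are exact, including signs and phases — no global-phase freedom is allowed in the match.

The unique candidate consistent with the amplitudes is Sdg(w1). Key observation: the block from step 2 through step 3 cancels to the identity and can be dropped.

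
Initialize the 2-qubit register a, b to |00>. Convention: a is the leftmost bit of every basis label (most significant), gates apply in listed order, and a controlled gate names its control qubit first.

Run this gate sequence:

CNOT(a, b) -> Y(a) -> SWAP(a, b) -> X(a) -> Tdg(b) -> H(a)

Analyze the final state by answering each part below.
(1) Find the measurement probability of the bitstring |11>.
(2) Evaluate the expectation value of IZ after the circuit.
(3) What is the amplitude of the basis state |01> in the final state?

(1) A full measurement returns |11> with probability 1/2.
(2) In the final state, IZ has expectation -1.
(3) The final state's coefficient on |01> equals sqrt(2)*exp(I*pi/4)/2.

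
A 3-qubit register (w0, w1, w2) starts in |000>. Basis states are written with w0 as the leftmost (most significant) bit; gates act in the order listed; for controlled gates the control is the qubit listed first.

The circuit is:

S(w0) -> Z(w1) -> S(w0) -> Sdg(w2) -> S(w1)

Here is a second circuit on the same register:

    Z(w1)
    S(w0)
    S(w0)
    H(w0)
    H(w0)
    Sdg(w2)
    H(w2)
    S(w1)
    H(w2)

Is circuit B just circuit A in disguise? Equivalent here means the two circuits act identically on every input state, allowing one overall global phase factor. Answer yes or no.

Yes, they are equivalent — the unitaries differ by at most a global phase.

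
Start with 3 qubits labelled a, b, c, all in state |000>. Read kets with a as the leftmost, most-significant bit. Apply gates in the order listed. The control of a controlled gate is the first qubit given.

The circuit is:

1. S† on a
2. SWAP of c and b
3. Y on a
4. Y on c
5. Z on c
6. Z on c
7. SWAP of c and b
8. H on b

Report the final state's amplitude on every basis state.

After the circuit, the state carries amplitude -sqrt(2)/2 on |100>, sqrt(2)/2 on |110>, and 0 on every other basis state.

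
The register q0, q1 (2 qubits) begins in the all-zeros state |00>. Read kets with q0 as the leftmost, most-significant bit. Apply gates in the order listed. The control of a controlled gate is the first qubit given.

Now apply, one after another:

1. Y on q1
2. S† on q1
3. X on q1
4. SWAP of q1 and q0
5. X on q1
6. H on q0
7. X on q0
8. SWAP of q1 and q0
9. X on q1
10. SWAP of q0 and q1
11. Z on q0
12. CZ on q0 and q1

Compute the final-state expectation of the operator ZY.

In the final state, ZY has expectation 0.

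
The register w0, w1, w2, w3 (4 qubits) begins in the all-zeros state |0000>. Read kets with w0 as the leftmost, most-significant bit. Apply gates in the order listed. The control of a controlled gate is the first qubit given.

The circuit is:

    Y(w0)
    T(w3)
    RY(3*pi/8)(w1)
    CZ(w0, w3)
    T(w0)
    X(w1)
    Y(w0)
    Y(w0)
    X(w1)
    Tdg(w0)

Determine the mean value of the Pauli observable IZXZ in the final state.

The observable IZXZ averages to 0. Key observation: gates 5-10 undo each other exactly, leaving only the rest of the circuit to track.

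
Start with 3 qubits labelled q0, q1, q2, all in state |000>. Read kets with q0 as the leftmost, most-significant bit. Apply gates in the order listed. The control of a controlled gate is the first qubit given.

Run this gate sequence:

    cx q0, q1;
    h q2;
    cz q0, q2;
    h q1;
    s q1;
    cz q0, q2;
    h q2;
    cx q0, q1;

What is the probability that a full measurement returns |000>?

The probability of measuring |000> is 1/2.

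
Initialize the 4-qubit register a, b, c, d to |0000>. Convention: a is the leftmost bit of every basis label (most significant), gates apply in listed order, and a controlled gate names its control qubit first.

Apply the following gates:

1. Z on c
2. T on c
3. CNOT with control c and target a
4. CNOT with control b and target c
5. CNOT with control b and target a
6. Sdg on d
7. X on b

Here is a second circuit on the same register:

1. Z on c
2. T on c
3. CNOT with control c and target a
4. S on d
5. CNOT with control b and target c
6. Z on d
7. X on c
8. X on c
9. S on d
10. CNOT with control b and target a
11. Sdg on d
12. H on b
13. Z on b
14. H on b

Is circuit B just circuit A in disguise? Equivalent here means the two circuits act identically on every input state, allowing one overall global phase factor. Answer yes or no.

Yes, they are equivalent — the unitaries differ by at most a global phase.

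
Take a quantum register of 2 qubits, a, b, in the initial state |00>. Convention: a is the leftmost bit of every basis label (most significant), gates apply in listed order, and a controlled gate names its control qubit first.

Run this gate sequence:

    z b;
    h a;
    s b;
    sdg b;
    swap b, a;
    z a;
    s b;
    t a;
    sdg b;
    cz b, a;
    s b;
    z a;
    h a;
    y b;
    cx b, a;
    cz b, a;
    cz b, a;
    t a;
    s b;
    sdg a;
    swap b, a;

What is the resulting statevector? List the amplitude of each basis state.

The final amplitudes are 1/2 on |00>, -exp(3*I*pi/4)/2 on |01>, -1/2 on |10>, exp(3*I*pi/4)/2 on |11>. Key observation: the block from step 16 through step 17 cancels to the identity and can be dropped.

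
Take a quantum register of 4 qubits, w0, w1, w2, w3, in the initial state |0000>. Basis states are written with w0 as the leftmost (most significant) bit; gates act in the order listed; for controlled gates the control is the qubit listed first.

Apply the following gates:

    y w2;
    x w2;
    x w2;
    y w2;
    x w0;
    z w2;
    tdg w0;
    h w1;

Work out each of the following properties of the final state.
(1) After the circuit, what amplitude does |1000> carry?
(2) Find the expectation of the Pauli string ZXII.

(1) The amplitude on |1000> is -sqrt(2)*exp(3*I*pi/4)/2. Key observation: the block from step 1 through step 4 cancels to the identity and can be dropped.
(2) In the final state, ZXII has expectation -1.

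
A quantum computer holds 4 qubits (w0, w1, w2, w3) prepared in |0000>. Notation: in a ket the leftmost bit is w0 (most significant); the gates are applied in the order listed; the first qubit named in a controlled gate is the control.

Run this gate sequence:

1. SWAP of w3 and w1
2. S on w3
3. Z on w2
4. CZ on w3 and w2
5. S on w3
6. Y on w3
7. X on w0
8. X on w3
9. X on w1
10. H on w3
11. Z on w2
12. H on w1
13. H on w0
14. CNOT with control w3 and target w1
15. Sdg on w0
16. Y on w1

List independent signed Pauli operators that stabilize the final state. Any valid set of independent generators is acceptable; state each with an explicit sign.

The final state is stabilized by the group generated by +YIII, +IXII, -IIIX, +IIZI; other independent generating sets are equally valid.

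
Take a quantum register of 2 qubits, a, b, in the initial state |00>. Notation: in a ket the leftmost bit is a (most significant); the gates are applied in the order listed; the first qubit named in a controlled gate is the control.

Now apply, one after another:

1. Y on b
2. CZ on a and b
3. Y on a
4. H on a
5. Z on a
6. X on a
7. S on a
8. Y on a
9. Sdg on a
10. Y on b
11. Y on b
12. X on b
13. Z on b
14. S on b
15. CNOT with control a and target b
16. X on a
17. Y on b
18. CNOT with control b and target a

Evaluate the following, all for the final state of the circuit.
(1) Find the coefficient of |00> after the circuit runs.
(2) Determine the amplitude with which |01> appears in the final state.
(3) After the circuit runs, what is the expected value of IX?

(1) |00> carries amplitude sqrt(2)*I/2 in the final state.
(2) The amplitude on |01> is -sqrt(2)*I/2.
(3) The expectation value of IX is -1.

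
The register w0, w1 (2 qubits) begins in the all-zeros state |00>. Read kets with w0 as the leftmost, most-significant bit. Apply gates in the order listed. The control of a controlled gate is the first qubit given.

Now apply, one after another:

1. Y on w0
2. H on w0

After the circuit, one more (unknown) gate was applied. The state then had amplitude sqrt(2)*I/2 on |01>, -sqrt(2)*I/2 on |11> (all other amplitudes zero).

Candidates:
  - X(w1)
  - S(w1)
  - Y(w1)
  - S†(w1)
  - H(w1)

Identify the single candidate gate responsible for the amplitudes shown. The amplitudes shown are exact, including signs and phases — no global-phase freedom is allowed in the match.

The applied gate was X(w1).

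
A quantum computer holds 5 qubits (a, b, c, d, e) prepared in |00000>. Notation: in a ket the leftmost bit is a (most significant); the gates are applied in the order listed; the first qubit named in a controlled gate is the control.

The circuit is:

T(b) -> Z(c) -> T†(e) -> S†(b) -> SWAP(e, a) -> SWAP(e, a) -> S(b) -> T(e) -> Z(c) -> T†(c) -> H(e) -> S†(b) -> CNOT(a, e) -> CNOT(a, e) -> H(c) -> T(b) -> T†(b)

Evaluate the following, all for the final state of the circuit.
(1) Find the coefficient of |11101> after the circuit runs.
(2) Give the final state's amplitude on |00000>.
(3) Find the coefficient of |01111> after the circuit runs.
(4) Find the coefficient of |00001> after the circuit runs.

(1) The amplitude on |11101> is 0. Key observation: the block from step 2 through step 9 cancels to the identity and can be dropped.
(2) |00000> carries amplitude 1/2 in the final state.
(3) |01111> carries amplitude 0 in the final state.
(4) The amplitude on |00001> is 1/2.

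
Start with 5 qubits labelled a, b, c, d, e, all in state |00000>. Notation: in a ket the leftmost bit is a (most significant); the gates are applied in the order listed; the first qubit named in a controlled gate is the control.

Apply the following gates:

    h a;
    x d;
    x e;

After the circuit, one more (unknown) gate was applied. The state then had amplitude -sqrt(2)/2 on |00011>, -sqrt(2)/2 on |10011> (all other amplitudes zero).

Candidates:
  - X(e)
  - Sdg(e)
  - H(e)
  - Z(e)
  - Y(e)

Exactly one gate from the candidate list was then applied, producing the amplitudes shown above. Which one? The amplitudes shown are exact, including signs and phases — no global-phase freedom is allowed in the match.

It was Z(e) that produced the state shown.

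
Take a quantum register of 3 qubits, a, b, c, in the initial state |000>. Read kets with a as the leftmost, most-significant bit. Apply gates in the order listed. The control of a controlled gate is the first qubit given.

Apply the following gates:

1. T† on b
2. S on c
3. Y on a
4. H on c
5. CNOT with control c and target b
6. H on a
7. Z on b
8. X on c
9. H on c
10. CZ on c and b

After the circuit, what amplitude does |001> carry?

The amplitude on |001> is -sqrt(2)*I/4.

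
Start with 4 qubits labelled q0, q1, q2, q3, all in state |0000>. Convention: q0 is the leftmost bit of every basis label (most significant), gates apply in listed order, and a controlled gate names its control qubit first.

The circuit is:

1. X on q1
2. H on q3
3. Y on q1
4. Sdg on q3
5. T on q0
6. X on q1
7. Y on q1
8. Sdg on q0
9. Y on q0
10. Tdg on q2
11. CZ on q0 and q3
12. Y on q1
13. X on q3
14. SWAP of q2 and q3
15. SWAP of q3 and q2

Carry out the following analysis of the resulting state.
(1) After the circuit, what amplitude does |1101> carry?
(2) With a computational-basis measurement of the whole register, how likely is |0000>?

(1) The amplitude on |1101> is sqrt(2)/2.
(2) A full measurement returns |0000> with probability 0.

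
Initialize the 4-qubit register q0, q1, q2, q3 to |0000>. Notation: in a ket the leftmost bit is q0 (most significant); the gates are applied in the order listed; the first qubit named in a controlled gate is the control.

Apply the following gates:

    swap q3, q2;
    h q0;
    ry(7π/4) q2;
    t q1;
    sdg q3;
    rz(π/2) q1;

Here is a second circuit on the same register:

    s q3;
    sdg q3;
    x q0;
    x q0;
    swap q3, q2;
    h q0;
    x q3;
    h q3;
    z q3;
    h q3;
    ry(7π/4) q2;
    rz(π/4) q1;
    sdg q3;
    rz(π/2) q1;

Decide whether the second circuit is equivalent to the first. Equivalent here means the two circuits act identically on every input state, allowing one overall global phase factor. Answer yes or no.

Yes — the two circuits implement the same unitary up to a global phase.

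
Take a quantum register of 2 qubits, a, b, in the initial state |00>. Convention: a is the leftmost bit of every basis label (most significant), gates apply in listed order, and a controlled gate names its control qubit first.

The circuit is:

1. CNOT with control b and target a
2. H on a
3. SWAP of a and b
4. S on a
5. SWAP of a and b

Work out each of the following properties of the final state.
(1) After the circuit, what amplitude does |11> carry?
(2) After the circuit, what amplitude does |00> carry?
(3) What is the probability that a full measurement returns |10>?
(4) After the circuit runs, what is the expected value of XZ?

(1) The amplitude on |11> is 0.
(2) The amplitude on |00> is sqrt(2)/2.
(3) A full measurement returns |10> with probability 1/2.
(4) In the final state, XZ has expectation 1.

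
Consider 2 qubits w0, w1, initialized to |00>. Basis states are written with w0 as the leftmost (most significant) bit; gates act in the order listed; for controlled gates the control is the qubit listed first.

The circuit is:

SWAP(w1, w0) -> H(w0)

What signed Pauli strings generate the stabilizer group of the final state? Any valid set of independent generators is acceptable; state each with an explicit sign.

The stabilizer group can be generated by +XI, +IZ, among other valid generating sets.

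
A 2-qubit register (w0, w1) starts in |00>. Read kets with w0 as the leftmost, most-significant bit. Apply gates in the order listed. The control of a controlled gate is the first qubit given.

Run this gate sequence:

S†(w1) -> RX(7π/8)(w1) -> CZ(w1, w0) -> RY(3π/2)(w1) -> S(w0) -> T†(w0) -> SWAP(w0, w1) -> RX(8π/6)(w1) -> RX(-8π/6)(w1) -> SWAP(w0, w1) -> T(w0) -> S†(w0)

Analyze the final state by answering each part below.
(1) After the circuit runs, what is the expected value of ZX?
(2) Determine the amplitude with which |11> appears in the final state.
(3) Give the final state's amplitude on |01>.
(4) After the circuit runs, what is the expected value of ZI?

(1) The expectation value of ZX is sqrt(sqrt(2) + 2)/2. Key observation: steps 5-12 multiply out to the identity, so the circuit reduces to the remaining gates.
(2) The final state's coefficient on |11> equals 0.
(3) |01> carries amplitude sqrt(2)*(sin(pi/16) + I*cos(pi/16))/2 in the final state.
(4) In the final state, ZI has expectation 1.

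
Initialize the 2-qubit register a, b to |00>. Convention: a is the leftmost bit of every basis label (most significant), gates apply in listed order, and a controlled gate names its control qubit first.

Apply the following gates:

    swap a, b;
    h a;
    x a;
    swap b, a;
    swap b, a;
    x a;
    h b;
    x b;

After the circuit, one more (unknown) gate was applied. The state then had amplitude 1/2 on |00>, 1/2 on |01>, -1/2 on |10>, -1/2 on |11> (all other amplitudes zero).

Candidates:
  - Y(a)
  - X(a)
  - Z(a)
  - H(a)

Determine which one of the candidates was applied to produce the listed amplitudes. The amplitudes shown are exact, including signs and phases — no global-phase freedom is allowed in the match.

The applied gate was Z(a).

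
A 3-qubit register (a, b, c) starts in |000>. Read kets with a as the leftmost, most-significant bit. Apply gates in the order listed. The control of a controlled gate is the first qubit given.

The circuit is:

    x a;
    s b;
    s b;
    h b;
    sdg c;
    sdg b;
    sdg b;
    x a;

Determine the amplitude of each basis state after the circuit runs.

After the circuit, the state carries amplitude sqrt(2)/2 on |000>, -sqrt(2)/2 on |010>, and 0 on every other basis state.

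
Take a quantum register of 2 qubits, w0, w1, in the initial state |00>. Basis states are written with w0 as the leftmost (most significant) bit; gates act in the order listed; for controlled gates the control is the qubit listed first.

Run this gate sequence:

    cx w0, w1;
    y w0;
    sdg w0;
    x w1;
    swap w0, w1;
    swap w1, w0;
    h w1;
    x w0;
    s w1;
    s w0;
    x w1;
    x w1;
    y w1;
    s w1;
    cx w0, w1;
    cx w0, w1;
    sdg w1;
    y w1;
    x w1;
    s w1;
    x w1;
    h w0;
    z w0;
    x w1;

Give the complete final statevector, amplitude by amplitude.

The resulting statevector has amplitude -I/2 on |00>, I/2 on |01>, I/2 on |10>, -I/2 on |11>. Key observation: the block from step 12 through step 19 cancels to the identity and can be dropped.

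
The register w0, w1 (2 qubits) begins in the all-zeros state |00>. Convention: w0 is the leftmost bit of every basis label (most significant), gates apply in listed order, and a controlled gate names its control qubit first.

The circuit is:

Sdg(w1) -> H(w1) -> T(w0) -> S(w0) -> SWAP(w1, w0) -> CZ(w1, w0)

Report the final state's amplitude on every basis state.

After the circuit, the state carries amplitude sqrt(2)/2 on |00>, 0 on |01>, sqrt(2)/2 on |10>, 0 on |11>.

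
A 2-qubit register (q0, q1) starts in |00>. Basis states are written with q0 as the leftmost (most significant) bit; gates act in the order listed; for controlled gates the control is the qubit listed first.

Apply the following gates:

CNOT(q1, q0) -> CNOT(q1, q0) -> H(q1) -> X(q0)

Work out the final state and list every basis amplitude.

The final amplitudes are 0 on |00>, 0 on |01>, sqrt(2)/2 on |10>, sqrt(2)/2 on |11>. Key observation: the block from step 1 through step 2 cancels to the identity and can be dropped.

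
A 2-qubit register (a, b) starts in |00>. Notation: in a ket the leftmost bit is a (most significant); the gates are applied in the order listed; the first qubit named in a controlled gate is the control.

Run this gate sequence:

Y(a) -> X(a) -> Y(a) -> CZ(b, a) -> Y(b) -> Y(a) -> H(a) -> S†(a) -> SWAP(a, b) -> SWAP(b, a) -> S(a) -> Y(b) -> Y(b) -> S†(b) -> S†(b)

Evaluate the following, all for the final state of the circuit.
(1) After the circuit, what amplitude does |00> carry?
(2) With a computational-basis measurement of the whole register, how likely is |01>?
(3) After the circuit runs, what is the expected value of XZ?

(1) |00> carries amplitude 0 in the final state.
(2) The probability of measuring |01> is 1/2.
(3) In the final state, XZ has expectation -1.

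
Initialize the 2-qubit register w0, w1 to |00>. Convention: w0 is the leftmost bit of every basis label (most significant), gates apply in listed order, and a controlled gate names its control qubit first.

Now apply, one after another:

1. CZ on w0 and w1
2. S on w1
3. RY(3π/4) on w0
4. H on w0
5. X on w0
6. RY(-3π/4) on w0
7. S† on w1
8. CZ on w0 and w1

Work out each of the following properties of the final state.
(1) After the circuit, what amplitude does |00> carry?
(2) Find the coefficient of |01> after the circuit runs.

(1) |00> carries amplitude sqrt(2)/2 in the final state.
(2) |01> carries amplitude 0 in the final state.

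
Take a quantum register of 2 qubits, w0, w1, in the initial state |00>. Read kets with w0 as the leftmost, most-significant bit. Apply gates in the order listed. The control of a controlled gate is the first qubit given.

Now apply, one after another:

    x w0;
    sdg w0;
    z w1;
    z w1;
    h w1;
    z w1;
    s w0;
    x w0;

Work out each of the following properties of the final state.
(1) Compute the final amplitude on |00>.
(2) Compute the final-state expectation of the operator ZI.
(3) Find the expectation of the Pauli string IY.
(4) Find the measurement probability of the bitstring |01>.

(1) The final state's coefficient on |00> equals sqrt(2)/2.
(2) The expectation value of ZI is 1.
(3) In the final state, IY has expectation 0.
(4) Outcome |01> occurs with probability 1/2.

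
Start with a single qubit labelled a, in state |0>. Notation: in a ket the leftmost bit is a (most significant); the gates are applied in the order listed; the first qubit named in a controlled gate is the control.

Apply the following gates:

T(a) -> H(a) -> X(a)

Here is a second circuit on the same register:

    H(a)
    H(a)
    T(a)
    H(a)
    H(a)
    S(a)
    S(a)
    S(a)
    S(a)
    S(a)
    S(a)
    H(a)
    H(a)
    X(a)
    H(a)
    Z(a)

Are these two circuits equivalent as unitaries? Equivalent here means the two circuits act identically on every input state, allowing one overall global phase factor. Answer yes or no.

Yes — the two circuits implement the same unitary up to a global phase.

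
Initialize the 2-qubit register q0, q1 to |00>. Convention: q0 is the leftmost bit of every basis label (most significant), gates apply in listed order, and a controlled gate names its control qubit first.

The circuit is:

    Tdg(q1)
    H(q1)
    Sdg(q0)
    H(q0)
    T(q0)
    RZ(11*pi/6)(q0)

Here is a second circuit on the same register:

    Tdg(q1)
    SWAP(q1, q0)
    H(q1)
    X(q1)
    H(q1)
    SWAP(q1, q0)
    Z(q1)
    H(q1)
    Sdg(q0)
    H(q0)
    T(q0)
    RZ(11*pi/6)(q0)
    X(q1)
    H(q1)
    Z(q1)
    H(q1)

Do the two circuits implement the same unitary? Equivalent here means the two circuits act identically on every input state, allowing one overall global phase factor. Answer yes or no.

No, they are not equivalent — no single phase factor reconciles the two unitaries.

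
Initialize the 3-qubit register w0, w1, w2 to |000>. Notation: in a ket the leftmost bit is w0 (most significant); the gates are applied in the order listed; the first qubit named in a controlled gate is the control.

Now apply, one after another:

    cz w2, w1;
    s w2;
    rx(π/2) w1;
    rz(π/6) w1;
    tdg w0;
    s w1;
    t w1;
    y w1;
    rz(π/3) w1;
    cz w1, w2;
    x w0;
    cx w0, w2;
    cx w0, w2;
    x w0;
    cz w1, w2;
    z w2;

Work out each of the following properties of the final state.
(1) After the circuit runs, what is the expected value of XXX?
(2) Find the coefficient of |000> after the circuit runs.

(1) In the final state, XXX has expectation 0.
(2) |000> carries amplitude -sqrt(2)*exp(2*I*pi/3)/2 in the final state.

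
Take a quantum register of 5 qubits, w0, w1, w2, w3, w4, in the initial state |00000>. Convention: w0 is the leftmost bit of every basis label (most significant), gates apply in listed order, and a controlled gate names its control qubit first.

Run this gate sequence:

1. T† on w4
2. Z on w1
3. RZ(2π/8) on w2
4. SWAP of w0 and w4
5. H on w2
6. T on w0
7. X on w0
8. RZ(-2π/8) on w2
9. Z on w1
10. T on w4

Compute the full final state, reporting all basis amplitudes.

The resulting statevector has amplitude sqrt(2)/2 on |10000>, -sqrt(2)*exp(3*I*pi/4)/2 on |10100>, and 0 on every other basis state.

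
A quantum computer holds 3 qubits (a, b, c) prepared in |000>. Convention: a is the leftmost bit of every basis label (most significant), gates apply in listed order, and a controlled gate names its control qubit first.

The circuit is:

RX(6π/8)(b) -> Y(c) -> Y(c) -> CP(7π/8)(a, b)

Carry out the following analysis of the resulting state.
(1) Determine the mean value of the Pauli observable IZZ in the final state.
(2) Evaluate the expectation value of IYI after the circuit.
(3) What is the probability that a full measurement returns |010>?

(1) The expectation value of IZZ is -sqrt(2)/2.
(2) In the final state, IYI has expectation -sqrt(2)/2.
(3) A full measurement returns |010> with probability sqrt(2)/4 + 1/2.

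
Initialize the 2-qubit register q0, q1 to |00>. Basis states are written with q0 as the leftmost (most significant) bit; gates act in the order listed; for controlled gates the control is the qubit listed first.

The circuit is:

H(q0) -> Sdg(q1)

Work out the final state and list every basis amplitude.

After the circuit, the state carries amplitude sqrt(2)/2 on |00>, 0 on |01>, sqrt(2)/2 on |10>, 0 on |11>.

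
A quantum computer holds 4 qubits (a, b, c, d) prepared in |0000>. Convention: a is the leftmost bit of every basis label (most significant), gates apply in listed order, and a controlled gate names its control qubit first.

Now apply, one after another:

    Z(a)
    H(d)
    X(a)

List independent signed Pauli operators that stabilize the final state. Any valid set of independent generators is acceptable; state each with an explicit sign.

The stabilizer group can be generated by +IIIX, -ZIII, +IZII, +IIZI, among other valid generating sets.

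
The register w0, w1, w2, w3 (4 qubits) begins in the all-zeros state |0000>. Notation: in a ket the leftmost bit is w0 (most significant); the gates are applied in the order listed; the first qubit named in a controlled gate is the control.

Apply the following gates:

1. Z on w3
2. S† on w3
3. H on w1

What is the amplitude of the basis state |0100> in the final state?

The final state's coefficient on |0100> equals sqrt(2)/2.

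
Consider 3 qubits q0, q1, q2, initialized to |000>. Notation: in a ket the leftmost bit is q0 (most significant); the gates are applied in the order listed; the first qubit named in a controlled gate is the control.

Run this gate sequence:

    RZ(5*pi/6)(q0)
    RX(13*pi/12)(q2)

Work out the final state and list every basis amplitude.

The final amplitudes are (-sqrt(6 - 3*sqrt(2))/4 + sqrt(sqrt(2) + 2)/4)*exp(7*I*pi/12) on |000>, (-sqrt(3*sqrt(2) + 6)/4 - sqrt(2 - sqrt(2))/4)*exp(I*pi/12) on |001>, and 0 on every other basis state.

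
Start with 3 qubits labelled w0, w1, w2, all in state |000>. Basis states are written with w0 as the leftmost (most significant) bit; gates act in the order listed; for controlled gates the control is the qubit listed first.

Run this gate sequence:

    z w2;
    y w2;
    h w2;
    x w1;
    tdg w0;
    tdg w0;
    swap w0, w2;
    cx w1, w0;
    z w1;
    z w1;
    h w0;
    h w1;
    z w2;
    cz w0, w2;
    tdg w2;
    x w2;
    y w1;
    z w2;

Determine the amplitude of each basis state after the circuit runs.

The resulting statevector has amplitude -sqrt(2)/2 on |101>, -sqrt(2)/2 on |111>, and 0 on every other basis state.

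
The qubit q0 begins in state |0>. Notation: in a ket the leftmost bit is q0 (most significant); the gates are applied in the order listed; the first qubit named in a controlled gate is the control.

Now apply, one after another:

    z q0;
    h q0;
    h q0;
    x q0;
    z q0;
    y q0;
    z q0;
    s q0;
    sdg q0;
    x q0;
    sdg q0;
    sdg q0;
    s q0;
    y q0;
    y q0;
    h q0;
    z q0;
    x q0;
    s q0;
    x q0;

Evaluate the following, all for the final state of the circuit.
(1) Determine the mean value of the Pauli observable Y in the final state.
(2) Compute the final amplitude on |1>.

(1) In the final state, Y has expectation -1.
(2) |1> carries amplitude sqrt(2)/2 in the final state.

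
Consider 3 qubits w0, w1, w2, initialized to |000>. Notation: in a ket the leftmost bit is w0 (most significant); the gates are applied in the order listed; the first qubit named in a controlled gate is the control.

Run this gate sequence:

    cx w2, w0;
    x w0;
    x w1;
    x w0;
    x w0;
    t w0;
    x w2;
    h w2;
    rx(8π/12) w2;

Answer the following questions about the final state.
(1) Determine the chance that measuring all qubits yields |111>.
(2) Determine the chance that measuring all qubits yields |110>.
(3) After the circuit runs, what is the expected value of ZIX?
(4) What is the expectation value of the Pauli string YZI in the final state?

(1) The probability of measuring |111> is 1/2. Key observation: the block from step 4 through step 5 cancels to the identity and can be dropped.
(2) A full measurement returns |110> with probability 1/2.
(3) The expectation value of ZIX is 1.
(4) The observable YZI averages to 0.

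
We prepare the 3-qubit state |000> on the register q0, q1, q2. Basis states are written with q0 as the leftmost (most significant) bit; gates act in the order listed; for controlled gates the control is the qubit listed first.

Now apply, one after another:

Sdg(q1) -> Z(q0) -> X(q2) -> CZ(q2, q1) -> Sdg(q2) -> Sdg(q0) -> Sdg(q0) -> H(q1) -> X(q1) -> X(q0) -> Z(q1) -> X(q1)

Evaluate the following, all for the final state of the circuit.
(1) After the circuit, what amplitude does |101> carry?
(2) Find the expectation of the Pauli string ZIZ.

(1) The final state's coefficient on |101> equals sqrt(2)*I/2.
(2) The observable ZIZ averages to 1.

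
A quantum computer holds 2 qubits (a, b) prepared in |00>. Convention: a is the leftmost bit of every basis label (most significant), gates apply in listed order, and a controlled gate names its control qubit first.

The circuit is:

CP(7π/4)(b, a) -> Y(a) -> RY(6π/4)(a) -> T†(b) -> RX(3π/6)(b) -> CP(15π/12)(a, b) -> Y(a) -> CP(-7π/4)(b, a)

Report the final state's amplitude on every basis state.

After the circuit, the state carries amplitude -1/2 on |00>, -exp(3*I*pi/4)/2 on |01>, 1/2 on |10>, -exp(3*I*pi/4)/2 on |11>.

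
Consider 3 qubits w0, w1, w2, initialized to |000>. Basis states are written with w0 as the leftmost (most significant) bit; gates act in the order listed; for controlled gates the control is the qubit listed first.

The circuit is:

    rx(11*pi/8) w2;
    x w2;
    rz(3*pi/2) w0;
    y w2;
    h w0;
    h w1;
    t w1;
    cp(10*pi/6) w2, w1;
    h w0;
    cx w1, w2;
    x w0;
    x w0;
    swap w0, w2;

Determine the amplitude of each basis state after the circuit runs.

After the circuit, the state carries amplitude -sqrt(2)*exp(3*I*pi/4)*cos(5*pi/16)/2 on |000>, 0 on |001>, -sqrt(2)*exp(I*pi/6)*sin(5*pi/16)/2 on |010>, 0 on |011>, -sqrt(2)*exp(I*pi/4)*sin(5*pi/16)/2 on |100>, 0 on |101>, sqrt(2)*cos(5*pi/16)/2 on |110>, 0 on |111>. Key observation: the block from step 11 through step 12 cancels to the identity and can be dropped.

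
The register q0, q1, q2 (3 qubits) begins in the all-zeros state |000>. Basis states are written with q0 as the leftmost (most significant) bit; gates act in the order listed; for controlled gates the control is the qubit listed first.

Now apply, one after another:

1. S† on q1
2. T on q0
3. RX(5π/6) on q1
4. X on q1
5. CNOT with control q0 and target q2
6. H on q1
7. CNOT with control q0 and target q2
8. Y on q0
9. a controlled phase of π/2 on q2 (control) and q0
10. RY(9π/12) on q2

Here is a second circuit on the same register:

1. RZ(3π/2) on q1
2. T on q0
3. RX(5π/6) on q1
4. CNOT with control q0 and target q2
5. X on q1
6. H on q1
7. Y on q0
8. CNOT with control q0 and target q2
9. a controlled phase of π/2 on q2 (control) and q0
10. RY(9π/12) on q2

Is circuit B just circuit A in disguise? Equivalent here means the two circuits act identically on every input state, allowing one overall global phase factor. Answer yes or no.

No — the two circuits implement different unitaries, even allowing a global phase.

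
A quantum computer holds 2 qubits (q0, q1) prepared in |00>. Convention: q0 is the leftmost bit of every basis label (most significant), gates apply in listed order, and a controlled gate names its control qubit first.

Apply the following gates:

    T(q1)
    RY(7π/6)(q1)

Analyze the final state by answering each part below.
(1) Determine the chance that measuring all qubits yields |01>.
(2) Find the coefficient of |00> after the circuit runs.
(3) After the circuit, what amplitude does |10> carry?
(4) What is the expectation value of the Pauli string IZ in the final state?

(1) The probability of measuring |01> is sqrt(3)/4 + 1/2.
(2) |00> carries amplitude -sqrt(6)/4 + sqrt(2)/4 in the final state.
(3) The final state's coefficient on |10> equals 0.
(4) In the final state, IZ has expectation -sqrt(3)/2.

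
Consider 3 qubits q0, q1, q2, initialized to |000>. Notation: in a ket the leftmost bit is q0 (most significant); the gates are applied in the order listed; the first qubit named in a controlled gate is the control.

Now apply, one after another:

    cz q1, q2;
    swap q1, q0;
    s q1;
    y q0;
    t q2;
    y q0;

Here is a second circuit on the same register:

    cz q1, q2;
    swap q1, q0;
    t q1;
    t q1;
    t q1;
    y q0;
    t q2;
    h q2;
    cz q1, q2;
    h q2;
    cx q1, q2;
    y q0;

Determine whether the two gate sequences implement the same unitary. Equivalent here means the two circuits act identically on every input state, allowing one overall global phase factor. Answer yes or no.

No — the two circuits implement different unitaries, even allowing a global phase.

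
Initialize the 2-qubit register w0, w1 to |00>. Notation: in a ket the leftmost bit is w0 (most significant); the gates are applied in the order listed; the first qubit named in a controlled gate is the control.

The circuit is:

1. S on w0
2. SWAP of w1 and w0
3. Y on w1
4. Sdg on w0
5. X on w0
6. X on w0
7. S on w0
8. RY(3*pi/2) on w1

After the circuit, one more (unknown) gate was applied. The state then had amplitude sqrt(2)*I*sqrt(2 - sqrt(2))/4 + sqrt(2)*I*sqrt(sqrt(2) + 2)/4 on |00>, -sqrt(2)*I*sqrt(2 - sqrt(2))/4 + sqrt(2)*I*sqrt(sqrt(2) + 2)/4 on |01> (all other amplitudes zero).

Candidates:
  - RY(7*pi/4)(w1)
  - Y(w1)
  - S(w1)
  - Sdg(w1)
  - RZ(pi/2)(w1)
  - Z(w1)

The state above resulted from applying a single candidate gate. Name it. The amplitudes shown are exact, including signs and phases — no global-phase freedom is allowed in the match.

The unique candidate consistent with the amplitudes is RY(7*pi/4)(w1). Key observation: the block from step 4 through step 7 cancels to the identity and can be dropped.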